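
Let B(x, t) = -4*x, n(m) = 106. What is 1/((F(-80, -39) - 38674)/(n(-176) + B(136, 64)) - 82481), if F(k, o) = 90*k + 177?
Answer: -438/36080981 ≈ -1.2139e-5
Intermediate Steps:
F(k, o) = 177 + 90*k
1/((F(-80, -39) - 38674)/(n(-176) + B(136, 64)) - 82481) = 1/(((177 + 90*(-80)) - 38674)/(106 - 4*136) - 82481) = 1/(((177 - 7200) - 38674)/(106 - 544) - 82481) = 1/((-7023 - 38674)/(-438) - 82481) = 1/(-45697*(-1/438) - 82481) = 1/(45697/438 - 82481) = 1/(-36080981/438) = -438/36080981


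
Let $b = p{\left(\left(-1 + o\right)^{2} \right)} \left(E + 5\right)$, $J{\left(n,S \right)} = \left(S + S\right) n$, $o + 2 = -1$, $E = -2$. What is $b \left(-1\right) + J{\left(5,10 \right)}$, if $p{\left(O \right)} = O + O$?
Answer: $4$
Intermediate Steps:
$o = -3$ ($o = -2 - 1 = -3$)
$p{\left(O \right)} = 2 O$
$J{\left(n,S \right)} = 2 S n$
$b = 96$ ($b = 2 \left(-1 - 3\right)^{2} \left(-2 + 5\right) = 2 \left(-4\right)^{2} \cdot 3 = 2 \cdot 16 \cdot 3 = 32 \cdot 3 = 96$)
$b \left(-1\right) + J{\left(5,10 \right)} = 96 \left(-1\right) + 2 \cdot 10 \cdot 5 = -96 + 100 = 4$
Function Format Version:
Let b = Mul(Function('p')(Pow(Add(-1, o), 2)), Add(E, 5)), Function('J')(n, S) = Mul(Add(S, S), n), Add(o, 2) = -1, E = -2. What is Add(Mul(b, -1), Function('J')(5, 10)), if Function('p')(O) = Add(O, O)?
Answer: 4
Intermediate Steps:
o = -3 (o = Add(-2, -1) = -3)
Function('p')(O) = Mul(2, O)
Function('J')(n, S) = Mul(2, S, n) (Function('J')(n, S) = Mul(Mul(2, S), n) = Mul(2, S, n))
b = 96 (b = Mul(Mul(2, Pow(Add(-1, -3), 2)), Add(-2, 5)) = Mul(Mul(2, Pow(-4, 2)), 3) = Mul(Mul(2, 16), 3) = Mul(32, 3) = 96)
Add(Mul(b, -1), Function('J')(5, 10)) = Add(Mul(96, -1), Mul(2, 10, 5)) = Add(-96, 100) = 4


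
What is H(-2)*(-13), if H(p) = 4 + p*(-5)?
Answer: -182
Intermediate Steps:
H(p) = 4 - 5*p
H(-2)*(-13) = (4 - 5*(-2))*(-13) = (4 + 10)*(-13) = 14*(-13) = -182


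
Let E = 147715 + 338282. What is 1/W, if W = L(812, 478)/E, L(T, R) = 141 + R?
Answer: 485997/619 ≈ 785.13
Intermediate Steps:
E = 485997
W = 619/485997 (W = (141 + 478)/485997 = 619*(1/485997) = 619/485997 ≈ 0.0012737)
1/W = 1/(619/485997) = 485997/619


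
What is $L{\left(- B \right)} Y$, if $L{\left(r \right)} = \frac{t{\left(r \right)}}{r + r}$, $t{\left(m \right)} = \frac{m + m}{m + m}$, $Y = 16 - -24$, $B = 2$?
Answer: $-10$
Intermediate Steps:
$Y = 40$ ($Y = 16 + 24 = 40$)
$t{\left(m \right)} = 1$ ($t{\left(m \right)} = \frac{2 m}{2 m} = 2 m \frac{1}{2 m} = 1$)
$L{\left(r \right)} = \frac{1}{2 r}$ ($L{\left(r \right)} = 1 \frac{1}{r + r} = 1 \frac{1}{2 r} = \frac{1}{2 r}$)
$L{\left(- B \right)} Y = \frac{1}{2 \left(\left(-1\right) 2\right)} 40 = \frac{1}{2 \left(-2\right)} 40 = \frac{1}{2} \left(- \frac{1}{2}\right) 40 = \left(- \frac{1}{4}\right) 40 = -10$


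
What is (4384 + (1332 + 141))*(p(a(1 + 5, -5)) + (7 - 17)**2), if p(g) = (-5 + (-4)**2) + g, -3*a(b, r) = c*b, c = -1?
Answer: 661841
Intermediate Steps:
a(b, r) = b/3 (a(b, r) = -(-1)*b/3 = b/3)
p(g) = 11 + g (p(g) = (-5 + 16) + g = 11 + g)
(4384 + (1332 + 141))*(p(a(1 + 5, -5)) + (7 - 17)**2) = (4384 + (1332 + 141))*((11 + (1 + 5)/3) + (7 - 17)**2) = (4384 + 1473)*((11 + (1/3)*6) + (-10)**2) = 5857*((11 + 2) + 100) = 5857*(13 + 100) = 5857*113 = 661841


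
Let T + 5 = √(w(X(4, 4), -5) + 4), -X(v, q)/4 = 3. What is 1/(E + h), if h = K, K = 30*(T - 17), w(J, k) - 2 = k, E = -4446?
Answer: -1/5076 ≈ -0.00019701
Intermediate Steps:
X(v, q) = -12 (X(v, q) = -4*3 = -12)
w(J, k) = 2 + k
T = -4 (T = -5 + √((2 - 5) + 4) = -5 + √(-3 + 4) = -5 + √1 = -5 + 1 = -4)
K = -630 (K = 30*(-4 - 17) = 30*(-21) = -630)
h = -630
1/(E + h) = 1/(-4446 - 630) = 1/(-5076) = -1/5076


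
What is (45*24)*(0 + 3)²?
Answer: 9720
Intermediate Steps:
(45*24)*(0 + 3)² = 1080*3² = 1080*9 = 9720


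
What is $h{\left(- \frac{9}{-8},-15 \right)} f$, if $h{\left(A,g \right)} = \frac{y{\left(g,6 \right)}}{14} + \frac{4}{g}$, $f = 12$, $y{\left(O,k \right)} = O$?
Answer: $- \frac{562}{35} \approx -16.057$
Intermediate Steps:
$h{\left(A,g \right)} = \frac{4}{g} + \frac{g}{14}$ ($h{\left(A,g \right)} = \frac{g}{14} + \frac{4}{g} = \frac{4}{g} + \frac{g}{14}$)
$h{\left(- \frac{9}{-8},-15 \right)} f = \left(\frac{4}{-15} + \frac{1}{14} \left(-15\right)\right) 12 = \left(4 \left(- \frac{1}{15}\right) - \frac{15}{14}\right) 12 = \left(- \frac{4}{15} - \frac{15}{14}\right) 12 = \left(- \frac{281}{210}\right) 12 = - \frac{562}{35}$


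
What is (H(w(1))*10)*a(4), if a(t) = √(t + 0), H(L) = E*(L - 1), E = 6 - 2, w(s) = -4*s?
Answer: -400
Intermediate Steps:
E = 4
H(L) = -4 + 4*L (H(L) = 4*(L - 1) = 4*(-1 + L) = -4 + 4*L)
a(t) = √t
(H(w(1))*10)*a(4) = ((-4 + 4*(-4*1))*10)*√4 = ((-4 + 4*(-4))*10)*2 = ((-4 - 16)*10)*2 = -20*10*2 = -200*2 = -400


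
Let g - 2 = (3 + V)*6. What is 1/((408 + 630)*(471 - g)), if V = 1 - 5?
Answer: 1/493050 ≈ 2.0282e-6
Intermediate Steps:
V = -4
g = -4 (g = 2 + (3 - 4)*6 = 2 - 1*6 = 2 - 6 = -4)
1/((408 + 630)*(471 - g)) = 1/((408 + 630)*(471 - 1*(-4))) = 1/(1038*(471 + 4)) = (1/1038)/475 = (1/1038)*(1/475) = 1/493050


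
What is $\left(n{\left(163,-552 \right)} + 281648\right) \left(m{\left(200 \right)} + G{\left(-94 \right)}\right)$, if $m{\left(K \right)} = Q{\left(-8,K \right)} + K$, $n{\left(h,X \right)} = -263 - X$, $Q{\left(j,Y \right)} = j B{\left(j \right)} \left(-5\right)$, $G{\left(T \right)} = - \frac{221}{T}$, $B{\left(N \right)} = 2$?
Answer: $\frac{7482889917}{94} \approx 7.9605 \cdot 10^{7}$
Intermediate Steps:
$Q{\left(j,Y \right)} = - 10 j$ ($Q{\left(j,Y \right)} = j 2 \left(-5\right) = 2 j \left(-5\right) = - 10 j$)
$m{\left(K \right)} = 80 + K$ ($m{\left(K \right)} = \left(-10\right) \left(-8\right) + K = 80 + K$)
$\left(n{\left(163,-552 \right)} + 281648\right) \left(m{\left(200 \right)} + G{\left(-94 \right)}\right) = \left(\left(-263 - -552\right) + 281648\right) \left(\left(80 + 200\right) - \frac{221}{-94}\right) = \left(\left(-263 + 552\right) + 281648\right) \left(280 - - \frac{221}{94}\right) = \left(289 + 281648\right) \left(280 + \frac{221}{94}\right) = 281937 \cdot \frac{26541}{94} = \frac{7482889917}{94}$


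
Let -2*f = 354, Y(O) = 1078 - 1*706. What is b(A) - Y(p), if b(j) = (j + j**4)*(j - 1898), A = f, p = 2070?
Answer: -2036625083172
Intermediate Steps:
Y(O) = 372 (Y(O) = 1078 - 706 = 372)
f = -177 (f = -1/2*354 = -177)
A = -177
b(j) = (-1898 + j)*(j + j**4) (b(j) = (j + j**4)*(-1898 + j) = (-1898 + j)*(j + j**4))
b(A) - Y(p) = -177*(-1898 - 177 + (-177)**4 - 1898*(-177)**3) - 1*372 = -177*(-1898 - 177 + 981506241 - 1898*(-5545233)) - 372 = -177*(-1898 - 177 + 981506241 + 10524852234) - 372 = -177*11506356400 - 372 = -2036625082800 - 372 = -2036625083172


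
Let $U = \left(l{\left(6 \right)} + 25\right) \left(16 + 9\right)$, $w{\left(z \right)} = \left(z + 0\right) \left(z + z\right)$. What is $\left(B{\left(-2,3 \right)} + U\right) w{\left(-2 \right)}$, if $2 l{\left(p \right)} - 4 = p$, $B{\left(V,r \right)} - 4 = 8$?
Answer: $6096$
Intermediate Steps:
$B{\left(V,r \right)} = 12$ ($B{\left(V,r \right)} = 4 + 8 = 12$)
$l{\left(p \right)} = 2 + \frac{p}{2}$
$w{\left(z \right)} = 2 z^{2}$ ($w{\left(z \right)} = z 2 z = 2 z^{2}$)
$U = 750$ ($U = \left(\left(2 + \frac{1}{2} \cdot 6\right) + 25\right) \left(16 + 9\right) = \left(\left(2 + 3\right) + 25\right) 25 = \left(5 + 25\right) 25 = 30 \cdot 25 = 750$)
$\left(B{\left(-2,3 \right)} + U\right) w{\left(-2 \right)} = \left(12 + 750\right) 2 \left(-2\right)^{2} = 762 \cdot 2 \cdot 4 = 762 \cdot 8 = 6096$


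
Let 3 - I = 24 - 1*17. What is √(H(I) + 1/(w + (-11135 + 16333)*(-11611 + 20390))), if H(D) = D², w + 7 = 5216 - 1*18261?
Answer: √3699914201755310/15206730 ≈ 4.0000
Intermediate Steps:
w = -13052 (w = -7 + (5216 - 1*18261) = -7 + (5216 - 18261) = -7 - 13045 = -13052)
I = -4 (I = 3 - (24 - 1*17) = 3 - (24 - 17) = 3 - 1*7 = 3 - 7 = -4)
√(H(I) + 1/(w + (-11135 + 16333)*(-11611 + 20390))) = √((-4)² + 1/(-13052 + (-11135 + 16333)*(-11611 + 20390))) = √(16 + 1/(-13052 + 5198*8779)) = √(16 + 1/(-13052 + 45633242)) = √(16 + 1/45620190) = √(729923041/45620190) = √3699914201755310/15206730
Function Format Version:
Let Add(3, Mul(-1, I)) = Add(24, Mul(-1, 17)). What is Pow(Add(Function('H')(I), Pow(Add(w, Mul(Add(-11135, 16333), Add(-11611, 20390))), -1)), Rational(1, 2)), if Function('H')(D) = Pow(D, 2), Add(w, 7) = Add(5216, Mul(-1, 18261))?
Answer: Mul(Rational(1, 15206730), Pow(3699914201755310, Rational(1, 2))) ≈ 4.0000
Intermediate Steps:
w = -13052 (w = Add(-7, Add(5216, Mul(-1, 18261))) = Add(-7, Add(5216, -18261)) = Add(-7, -13045) = -13052)
I = -4 (I = Add(3, Mul(-1, Add(24, Mul(-1, 17)))) = Add(3, Mul(-1, Add(24, -17))) = Add(3, Mul(-1, 7)) = Add(3, -7) = -4)
Pow(Add(Function('H')(I), Pow(Add(w, Mul(Add(-11135, 16333), Add(-11611, 20390))), -1)), Rational(1, 2)) = Pow(Add(Pow(-4, 2), Pow(Add(-13052, Mul(Add(-11135, 16333), Add(-11611, 20390))), -1)), Rational(1, 2)) = Pow(Add(16, Pow(Add(-13052, Mul(5198, 8779)), -1)), Rational(1, 2)) = Pow(Add(16, Pow(Add(-13052, 45633242), -1)), Rational(1, 2)) = Pow(Add(16, Pow(45620190, -1)), Rational(1, 2)) = Pow(Add(16, Rational(1, 45620190)), Rational(1, 2)) = Pow(Rational(729923041, 45620190), Rational(1, 2)) = Mul(Rational(1, 15206730), Pow(3699914201755310, Rational(1, 2)))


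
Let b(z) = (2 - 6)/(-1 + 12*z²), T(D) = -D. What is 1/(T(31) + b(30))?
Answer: -10799/334773 ≈ -0.032258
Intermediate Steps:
b(z) = -4/(-1 + 12*z²)
1/(T(31) + b(30)) = 1/(-1*31 - 4/(-1 + 12*30²)) = 1/(-31 - 4/(-1 + 12*900)) = 1/(-31 - 4/(-1 + 10800)) = 1/(-31 - 4/10799) = 1/(-334773/10799) = -10799/334773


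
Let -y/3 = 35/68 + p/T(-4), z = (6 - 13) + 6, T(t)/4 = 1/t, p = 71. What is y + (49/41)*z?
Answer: 586207/2788 ≈ 210.26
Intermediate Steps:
T(t) = 4/t
z = -1 (z = -7 + 6 = -1)
y = 14379/68 (y = -3*(35/68 + 71/((4/(-4)))) = -3*(35*(1/68) + 71/((4*(-¼)))) = -3*(35/68 + 71/(-1)) = -3*(35/68 + 71*(-1)) = -3*(35/68 - 71) = -3*(-4793/68) = 14379/68 ≈ 211.46)
y + (49/41)*z = 14379/68 + (49/41)*(-1) = 14379/68 - 49/41 = 586207/2788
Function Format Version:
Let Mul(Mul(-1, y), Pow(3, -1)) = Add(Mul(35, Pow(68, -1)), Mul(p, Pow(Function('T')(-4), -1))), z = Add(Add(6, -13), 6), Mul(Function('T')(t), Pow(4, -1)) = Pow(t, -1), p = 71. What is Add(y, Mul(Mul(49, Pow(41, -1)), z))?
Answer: Rational(586207, 2788) ≈ 210.26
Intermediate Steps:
Function('T')(t) = Mul(4, Pow(t, -1))
z = -1 (z = Add(-7, 6) = -1)
y = Rational(14379, 68) (y = Mul(-3, Add(Mul(35, Pow(68, -1)), Mul(71, Pow(Mul(4, Pow(-4, -1)), -1)))) = Mul(-3, Add(Mul(35, Rational(1, 68)), Mul(71, Pow(Mul(4, Rational(-1, 4)), -1)))) = Mul(-3, Add(Rational(35, 68), Mul(71, Pow(-1, -1)))) = Mul(-3, Add(Rational(35, 68), Mul(71, -1))) = Mul(-3, Add(Rational(35, 68), -71)) = Mul(-3, Rational(-4793, 68)) = Rational(14379, 68) ≈ 211.46)
Add(y, Mul(Mul(49, Pow(41, -1)), z)) = Add(Rational(14379, 68), Mul(Mul(49, Pow(41, -1)), -1)) = Add(Rational(14379, 68), Mul(Mul(49, Rational(1, 41)), -1)) = Add(Rational(14379, 68), Mul(Rational(49, 41), -1)) = Add(Rational(14379, 68), Rational(-49, 41)) = Rational(586207, 2788)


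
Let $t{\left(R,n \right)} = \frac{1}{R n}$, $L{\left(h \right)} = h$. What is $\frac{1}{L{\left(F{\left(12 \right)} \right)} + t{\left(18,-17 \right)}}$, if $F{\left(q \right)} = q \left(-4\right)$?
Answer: $- \frac{306}{14689} \approx -0.020832$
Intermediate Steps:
$F{\left(q \right)} = - 4 q$
$t{\left(R,n \right)} = \frac{1}{R n}$
$\frac{1}{L{\left(F{\left(12 \right)} \right)} + t{\left(18,-17 \right)}} = \frac{1}{\left(-4\right) 12 + \frac{1}{18 \left(-17\right)}} = \frac{1}{-48 + \frac{1}{18} \left(- \frac{1}{17}\right)} = \frac{1}{-48 - \frac{1}{306}} = \frac{1}{- \frac{14689}{306}} = - \frac{306}{14689}$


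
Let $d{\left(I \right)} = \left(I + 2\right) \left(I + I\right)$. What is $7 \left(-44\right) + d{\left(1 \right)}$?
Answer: $-302$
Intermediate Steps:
$d{\left(I \right)} = 2 I \left(2 + I\right)$ ($d{\left(I \right)} = \left(2 + I\right) 2 I = 2 I \left(2 + I\right)$)
$7 \left(-44\right) + d{\left(1 \right)} = 7 \left(-44\right) + 2 \cdot 1 \left(2 + 1\right) = -308 + 2 \cdot 1 \cdot 3 = -308 + 6 = -302$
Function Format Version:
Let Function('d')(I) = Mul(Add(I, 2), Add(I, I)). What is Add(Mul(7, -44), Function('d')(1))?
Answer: -302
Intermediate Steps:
Function('d')(I) = Mul(2, I, Add(2, I)) (Function('d')(I) = Mul(Add(2, I), Mul(2, I)) = Mul(2, I, Add(2, I)))
Add(Mul(7, -44), Function('d')(1)) = Add(Mul(7, -44), Mul(2, 1, Add(2, 1))) = Add(-308, Mul(2, 1, 3)) = Add(-308, 6) = -302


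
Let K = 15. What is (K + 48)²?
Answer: 3969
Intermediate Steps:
(K + 48)² = (15 + 48)² = 63² = 3969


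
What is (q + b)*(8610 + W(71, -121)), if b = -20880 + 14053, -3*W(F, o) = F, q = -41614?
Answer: -415930573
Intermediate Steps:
W(F, o) = -F/3
b = -6827
(q + b)*(8610 + W(71, -121)) = (-41614 - 6827)*(8610 - ⅓*71) = -48441*(8610 - 71/3) = -48441*25759/3 = -415930573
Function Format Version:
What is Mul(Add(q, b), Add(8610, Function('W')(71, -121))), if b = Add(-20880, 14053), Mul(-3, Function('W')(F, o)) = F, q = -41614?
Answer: -415930573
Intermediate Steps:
Function('W')(F, o) = Mul(Rational(-1, 3), F)
b = -6827
Mul(Add(q, b), Add(8610, Function('W')(71, -121))) = Mul(Add(-41614, -6827), Add(8610, Mul(Rational(-1, 3), 71))) = Mul(-48441, Add(8610, Rational(-71, 3))) = Mul(-48441, Rational(25759, 3)) = -415930573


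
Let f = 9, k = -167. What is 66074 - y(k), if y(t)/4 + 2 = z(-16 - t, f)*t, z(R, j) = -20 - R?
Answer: -48146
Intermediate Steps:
y(t) = -8 + 4*t*(-4 + t) (y(t) = -8 + 4*((-20 - (-16 - t))*t) = -8 + 4*((-20 + (16 + t))*t) = -8 + 4*((-4 + t)*t) = -8 + 4*(t*(-4 + t)) = -8 + 4*t*(-4 + t))
66074 - y(k) = 66074 - (-8 + 4*(-167)*(-4 - 167)) = 66074 - (-8 + 4*(-167)*(-171)) = 66074 - (-8 + 114228) = 66074 - 1*114220 = 66074 - 114220 = -48146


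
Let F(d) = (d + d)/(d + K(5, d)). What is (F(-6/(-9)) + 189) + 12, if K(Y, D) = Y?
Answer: 3421/17 ≈ 201.24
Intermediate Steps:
F(d) = 2*d/(5 + d) (F(d) = (d + d)/(d + 5) = (2*d)/(5 + d) = 2*d/(5 + d))
(F(-6/(-9)) + 189) + 12 = (2*(-6/(-9))/(5 - 6/(-9)) + 189) + 12 = (2*(-6*(-⅑))/(5 - 6*(-⅑)) + 189) + 12 = (2*(⅔)/(5 + ⅔) + 189) + 12 = (2*(⅔)/(17/3) + 189) + 12 = (2*(⅔)*(3/17) + 189) + 12 = (4/17 + 189) + 12 = 3217/17 + 12 = 3421/17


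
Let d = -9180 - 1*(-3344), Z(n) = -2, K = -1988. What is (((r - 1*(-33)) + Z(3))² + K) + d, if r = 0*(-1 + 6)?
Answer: -6863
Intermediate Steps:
r = 0 (r = 0*5 = 0)
d = -5836 (d = -9180 + 3344 = -5836)
(((r - 1*(-33)) + Z(3))² + K) + d = (((0 - 1*(-33)) - 2)² - 1988) - 5836 = (((0 + 33) - 2)² - 1988) - 5836 = ((33 - 2)² - 1988) - 5836 = (31² - 1988) - 5836 = (961 - 1988) - 5836 = -1027 - 5836 = -6863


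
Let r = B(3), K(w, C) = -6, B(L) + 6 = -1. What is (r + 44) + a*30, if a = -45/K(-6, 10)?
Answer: 262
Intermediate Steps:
B(L) = -7 (B(L) = -6 - 1 = -7)
r = -7
a = 15/2 (a = -45/(-6) = -45*(-⅙) = 15/2 ≈ 7.5000)
(r + 44) + a*30 = (-7 + 44) + (15/2)*30 = 37 + 225 = 262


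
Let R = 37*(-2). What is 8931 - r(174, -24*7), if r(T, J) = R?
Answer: 9005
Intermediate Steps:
R = -74
r(T, J) = -74
8931 - r(174, -24*7) = 8931 - 1*(-74) = 8931 + 74 = 9005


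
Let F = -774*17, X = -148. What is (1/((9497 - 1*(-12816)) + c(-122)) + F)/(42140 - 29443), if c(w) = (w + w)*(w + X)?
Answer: -1160443493/1119786521 ≈ -1.0363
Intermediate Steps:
F = -13158
c(w) = 2*w*(-148 + w) (c(w) = (w + w)*(w - 148) = (2*w)*(-148 + w) = 2*w*(-148 + w))
(1/((9497 - 1*(-12816)) + c(-122)) + F)/(42140 - 29443) = (1/((9497 - 1*(-12816)) + 2*(-122)*(-148 - 122)) - 13158)/(42140 - 29443) = (1/((9497 + 12816) + 2*(-122)*(-270)) - 13158)/12697 = (1/(22313 + 65880) - 13158)*(1/12697) = (1/88193 - 13158)*(1/12697) = -1160443493/88193*1/12697 = -1160443493/1119786521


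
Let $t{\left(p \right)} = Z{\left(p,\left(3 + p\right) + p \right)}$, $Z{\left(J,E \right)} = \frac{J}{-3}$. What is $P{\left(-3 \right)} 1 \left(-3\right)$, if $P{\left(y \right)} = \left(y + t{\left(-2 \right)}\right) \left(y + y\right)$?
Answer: $-42$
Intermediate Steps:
$Z{\left(J,E \right)} = - \frac{J}{3}$ ($Z{\left(J,E \right)} = J \left(- \frac{1}{3}\right) = - \frac{J}{3}$)
$t{\left(p \right)} = - \frac{p}{3}$
$P{\left(y \right)} = 2 y \left(\frac{2}{3} + y\right)$ ($P{\left(y \right)} = \left(y - - \frac{2}{3}\right) \left(y + y\right) = \left(y + \frac{2}{3}\right) 2 y = \left(\frac{2}{3} + y\right) 2 y = 2 y \left(\frac{2}{3} + y\right)$)
$P{\left(-3 \right)} 1 \left(-3\right) = \frac{2}{3} \left(-3\right) \left(2 + 3 \left(-3\right)\right) 1 \left(-3\right) = \frac{2}{3} \left(-3\right) \left(2 - 9\right) 1 \left(-3\right) = \frac{2}{3} \left(-3\right) \left(-7\right) 1 \left(-3\right) = 14 \cdot 1 \left(-3\right) = 14 \left(-3\right) = -42$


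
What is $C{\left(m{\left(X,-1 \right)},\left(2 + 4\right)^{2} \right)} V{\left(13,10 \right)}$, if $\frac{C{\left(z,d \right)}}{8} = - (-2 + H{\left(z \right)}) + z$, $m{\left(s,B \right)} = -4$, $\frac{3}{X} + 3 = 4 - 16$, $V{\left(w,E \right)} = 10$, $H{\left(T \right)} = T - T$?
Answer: $-160$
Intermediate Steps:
$H{\left(T \right)} = 0$
$X = - \frac{1}{5}$ ($X = \frac{3}{-3 + \left(4 - 16\right)} = \frac{3}{-3 - 12} = \frac{3}{-15} = 3 \left(- \frac{1}{15}\right) = - \frac{1}{5} \approx -0.2$)
$C{\left(z,d \right)} = 16 + 8 z$ ($C{\left(z,d \right)} = 8 \left(- (-2 + 0) + z\right) = 8 \left(\left(-1\right) \left(-2\right) + z\right) = 8 \left(2 + z\right) = 16 + 8 z$)
$C{\left(m{\left(X,-1 \right)},\left(2 + 4\right)^{2} \right)} V{\left(13,10 \right)} = \left(16 + 8 \left(-4\right)\right) 10 = \left(16 - 32\right) 10 = \left(-16\right) 10 = -160$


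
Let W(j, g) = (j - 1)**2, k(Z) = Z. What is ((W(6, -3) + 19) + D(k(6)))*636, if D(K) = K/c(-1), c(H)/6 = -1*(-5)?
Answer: 140556/5 ≈ 28111.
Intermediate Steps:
c(H) = 30 (c(H) = 6*(-1*(-5)) = 6*5 = 30)
W(j, g) = (-1 + j)**2
D(K) = K/30
((W(6, -3) + 19) + D(k(6)))*636 = (((-1 + 6)**2 + 19) + (1/30)*6)*636 = ((5**2 + 19) + 1/5)*636 = ((25 + 19) + 1/5)*636 = (44 + 1/5)*636 = (221/5)*636 = 140556/5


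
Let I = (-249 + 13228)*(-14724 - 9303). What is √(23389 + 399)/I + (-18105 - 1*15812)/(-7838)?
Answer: 33917/7838 - 2*√5947/311846433 ≈ 4.3273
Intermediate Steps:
I = -311846433 (I = 12979*(-24027) = -311846433)
√(23389 + 399)/I + (-18105 - 1*15812)/(-7838) = √(23389 + 399)/(-311846433) + (-18105 - 1*15812)/(-7838) = √23788*(-1/311846433) + (-18105 - 15812)*(-1/7838) = (2*√5947)*(-1/311846433) - 33917*(-1/7838) = -2*√5947/311846433 + 33917/7838 = 33917/7838 - 2*√5947/311846433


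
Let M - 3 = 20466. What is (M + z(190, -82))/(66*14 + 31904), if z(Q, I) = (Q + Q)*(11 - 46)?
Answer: 7169/32828 ≈ 0.21838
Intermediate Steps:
M = 20469 (M = 3 + 20466 = 20469)
z(Q, I) = -70*Q (z(Q, I) = (2*Q)*(-35) = -70*Q)
(M + z(190, -82))/(66*14 + 31904) = (20469 - 70*190)/(66*14 + 31904) = (20469 - 13300)/(924 + 31904) = 7169/32828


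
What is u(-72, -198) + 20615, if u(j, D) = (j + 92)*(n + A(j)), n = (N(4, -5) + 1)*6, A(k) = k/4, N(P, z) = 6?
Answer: 21095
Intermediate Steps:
A(k) = k/4 (A(k) = k*(¼) = k/4)
n = 42 (n = (6 + 1)*6 = 7*6 = 42)
u(j, D) = (42 + j/4)*(92 + j) (u(j, D) = (j + 92)*(42 + j/4) = (92 + j)*(42 + j/4) = (42 + j/4)*(92 + j))
u(-72, -198) + 20615 = (3864 + 65*(-72) + (¼)*(-72)²) + 20615 = (3864 - 4680 + (¼)*5184) + 20615 = (3864 - 4680 + 1296) + 20615 = 480 + 20615 = 21095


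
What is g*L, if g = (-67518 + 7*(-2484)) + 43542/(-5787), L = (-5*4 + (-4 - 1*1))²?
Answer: -34124622500/643 ≈ -5.3071e+7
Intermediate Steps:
L = 625 (L = (-20 + (-4 - 1))² = (-20 - 5)² = (-25)² = 625)
g = -54599396/643 (g = (-67518 - 17388) + 43542*(-1/5787) = -84906 - 4838/643 = -54599396/643 ≈ -84914.)
g*L = -54599396/643*625 = -34124622500/643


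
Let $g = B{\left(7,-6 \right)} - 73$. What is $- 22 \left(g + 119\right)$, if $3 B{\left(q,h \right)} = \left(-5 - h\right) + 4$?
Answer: $- \frac{3146}{3} \approx -1048.7$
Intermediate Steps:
$B{\left(q,h \right)} = - \frac{1}{3} - \frac{h}{3}$ ($B{\left(q,h \right)} = \frac{\left(-5 - h\right) + 4}{3} = \frac{-1 - h}{3} = - \frac{1}{3} - \frac{h}{3}$)
$g = - \frac{214}{3}$ ($g = \left(- \frac{1}{3} - -2\right) - 73 = \left(- \frac{1}{3} + 2\right) - 73 = \frac{5}{3} - 73 = - \frac{214}{3} \approx -71.333$)
$- 22 \left(g + 119\right) = - 22 \left(- \frac{214}{3} + 119\right) = \left(-22\right) \frac{143}{3} = - \frac{3146}{3}$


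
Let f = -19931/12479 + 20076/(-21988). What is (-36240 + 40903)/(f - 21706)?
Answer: -1338360271/6230711474 ≈ -0.21480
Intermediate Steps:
f = -720472/287017 (f = -19931*1/12479 + 20076*(-1/21988) = -19931/12479 - 21/23 = -720472/287017 ≈ -2.5102)
(-36240 + 40903)/(f - 21706) = (-36240 + 40903)/(-720472/287017 - 21706) = 4663/(-6230711474/287017) = 4663*(-287017/6230711474) = -1338360271/6230711474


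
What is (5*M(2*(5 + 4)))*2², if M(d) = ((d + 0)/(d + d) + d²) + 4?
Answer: 6570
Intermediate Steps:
M(d) = 9/2 + d² (M(d) = (d/((2*d)) + d²) + 4 = (d*(1/(2*d)) + d²) + 4 = (½ + d²) + 4 = 9/2 + d²)
(5*M(2*(5 + 4)))*2² = (5*(9/2 + (2*(5 + 4))²))*2² = (5*(9/2 + (2*9)²))*4 = (5*(9/2 + 18²))*4 = (5*(9/2 + 324))*4 = (5*(657/2))*4 = (3285/2)*4 = 6570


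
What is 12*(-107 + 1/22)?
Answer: -14118/11 ≈ -1283.5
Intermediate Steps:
12*(-107 + 1/22) = 12*(-2353/22) = -14118/11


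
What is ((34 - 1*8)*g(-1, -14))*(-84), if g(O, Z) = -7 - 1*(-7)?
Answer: 0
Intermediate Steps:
g(O, Z) = 0 (g(O, Z) = -7 + 7 = 0)
((34 - 1*8)*g(-1, -14))*(-84) = ((34 - 1*8)*0)*(-84) = ((34 - 8)*0)*(-84) = (26*0)*(-84) = 0*(-84) = 0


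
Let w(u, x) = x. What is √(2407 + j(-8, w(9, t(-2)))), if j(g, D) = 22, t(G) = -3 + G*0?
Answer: √2429 ≈ 49.285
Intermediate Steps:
t(G) = -3 (t(G) = -3 + 0 = -3)
√(2407 + j(-8, w(9, t(-2)))) = √(2407 + 22) = √2429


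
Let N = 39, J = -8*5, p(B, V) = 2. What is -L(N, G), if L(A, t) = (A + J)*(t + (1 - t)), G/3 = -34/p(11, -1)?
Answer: 1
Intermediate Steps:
J = -40
G = -51 (G = 3*(-34/2) = 3*(-34*1/2) = 3*(-17) = -51)
L(A, t) = -40 + A (L(A, t) = (A - 40)*(t + (1 - t)) = (-40 + A)*1 = -40 + A)
-L(N, G) = -(-40 + 39) = -1*(-1) = 1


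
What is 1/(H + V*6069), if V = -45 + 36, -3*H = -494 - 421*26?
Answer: -3/152423 ≈ -1.9682e-5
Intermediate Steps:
H = 11440/3 (H = -(-494 - 421*26)/3 = -(-494 - 10946)/3 = -⅓*(-11440) = 11440/3 ≈ 3813.3)
V = -9
1/(H + V*6069) = 1/(11440/3 - 9*6069) = 1/(11440/3 - 54621) = 1/(-152423/3) = -3/152423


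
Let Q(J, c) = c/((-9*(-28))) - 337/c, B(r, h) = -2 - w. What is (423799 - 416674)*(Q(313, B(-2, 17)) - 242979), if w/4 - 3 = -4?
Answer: -36380943500/21 ≈ -1.7324e+9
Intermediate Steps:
w = -4 (w = 12 + 4*(-4) = 12 - 16 = -4)
B(r, h) = 2 (B(r, h) = -2 - 1*(-4) = -2 + 4 = 2)
Q(J, c) = -337/c + c/252 (Q(J, c) = c/252 - 337/c = -337/c + c/252)
(423799 - 416674)*(Q(313, B(-2, 17)) - 242979) = (423799 - 416674)*((-337/2 + (1/252)*2) - 242979) = 7125*((-337*½ + 1/126) - 242979) = 7125*((-337/2 + 1/126) - 242979) = 7125*(-10615/63 - 242979) = 7125*(-15318292/63) = -36380943500/21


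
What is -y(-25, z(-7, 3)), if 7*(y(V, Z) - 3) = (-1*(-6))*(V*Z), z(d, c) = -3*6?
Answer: -2721/7 ≈ -388.71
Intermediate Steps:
z(d, c) = -18
y(V, Z) = 3 + 6*V*Z/7 (y(V, Z) = 3 + ((-1*(-6))*(V*Z))/7 = 3 + (6*(V*Z))/7 = 3 + (6*V*Z)/7 = 3 + 6*V*Z/7)
-y(-25, z(-7, 3)) = -(3 + (6/7)*(-25)*(-18)) = -(3 + 2700/7) = -1*2721/7 = -2721/7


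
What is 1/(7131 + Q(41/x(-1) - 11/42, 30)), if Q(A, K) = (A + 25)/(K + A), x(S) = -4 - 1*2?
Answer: 481/3430387 ≈ 0.00014022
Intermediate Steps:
x(S) = -6 (x(S) = -4 - 2 = -6)
Q(A, K) = (25 + A)/(A + K)
1/(7131 + Q(41/x(-1) - 11/42, 30)) = 1/(7131 + (25 + (41/(-6) - 11/42))/((41/(-6) - 11/42) + 30)) = 1/(7131 + (25 + (41*(-⅙) - 11*1/42))/((41*(-⅙) - 11*1/42) + 30)) = 1/(7131 + (25 + (-41/6 - 11/42))/((-41/6 - 11/42) + 30)) = 1/(7131 + (25 - 149/21)/(-149/21 + 30)) = 1/(7131 + (376/21)/(481/21)) = 1/(7131 + (21/481)*(376/21)) = 1/(7131 + 376/481) = 1/(3430387/481) = 481/3430387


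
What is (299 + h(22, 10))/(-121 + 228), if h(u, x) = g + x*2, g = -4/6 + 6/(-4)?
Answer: 1901/642 ≈ 2.9611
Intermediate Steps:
g = -13/6 (g = -4*⅙ + 6*(-¼) = -⅔ - 3/2 = -13/6 ≈ -2.1667)
h(u, x) = -13/6 + 2*x (h(u, x) = -13/6 + x*2 = -13/6 + 2*x)
(299 + h(22, 10))/(-121 + 228) = (299 + (-13/6 + 2*10))/(-121 + 228) = (299 + (-13/6 + 20))/107 = (299 + 107/6)*(1/107) = (1901/6)*(1/107) = 1901/642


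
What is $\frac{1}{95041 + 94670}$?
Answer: $\frac{1}{189711} \approx 5.2712 \cdot 10^{-6}$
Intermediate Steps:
$\frac{1}{95041 + 94670} = \frac{1}{189711}$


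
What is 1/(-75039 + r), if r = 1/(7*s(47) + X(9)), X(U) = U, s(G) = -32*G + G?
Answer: -10190/764647411 ≈ -1.3326e-5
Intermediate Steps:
s(G) = -31*G
r = -1/10190 (r = 1/(7*(-31*47) + 9) = 1/(7*(-1457) + 9) = 1/(-10199 + 9) = 1/(-10190) = -1/10190 ≈ -9.8135e-5)
1/(-75039 + r) = 1/(-75039 - 1/10190) = 1/(-764647411/10190) = -10190/764647411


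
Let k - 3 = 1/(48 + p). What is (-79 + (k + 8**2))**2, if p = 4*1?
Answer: 388129/2704 ≈ 143.54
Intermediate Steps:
p = 4
k = 157/52 (k = 3 + 1/(48 + 4) = 3 + 1/52 = 157/52 ≈ 3.0192)
(-79 + (k + 8**2))**2 = (-79 + (157/52 + 8**2))**2 = (-79 + (157/52 + 64))**2 = (-79 + 3485/52)**2 = (-623/52)**2 = 388129/2704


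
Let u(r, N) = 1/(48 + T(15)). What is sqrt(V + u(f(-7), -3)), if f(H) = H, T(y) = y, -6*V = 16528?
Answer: I*sqrt(1214801)/21 ≈ 52.485*I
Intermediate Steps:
V = -8264/3 (V = -1/6*16528 = -8264/3 ≈ -2754.7)
u(r, N) = 1/63 (u(r, N) = 1/(48 + 15) = 1/63)
sqrt(V + u(f(-7), -3)) = sqrt(-8264/3 + 1/63) = sqrt(-173543/63) = I*sqrt(1214801)/21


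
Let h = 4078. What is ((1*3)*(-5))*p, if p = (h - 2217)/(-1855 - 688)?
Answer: 27915/2543 ≈ 10.977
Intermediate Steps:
p = -1861/2543 (p = (4078 - 2217)/(-1855 - 688) = 1861/(-2543) = 1861*(-1/2543) = -1861/2543 ≈ -0.73181)
((1*3)*(-5))*p = ((1*3)*(-5))*(-1861/2543) = (3*(-5))*(-1861/2543) = -15*(-1861/2543) = 27915/2543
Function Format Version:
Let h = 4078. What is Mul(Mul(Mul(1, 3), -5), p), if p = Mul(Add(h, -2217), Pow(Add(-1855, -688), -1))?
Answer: Rational(27915, 2543) ≈ 10.977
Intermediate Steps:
p = Rational(-1861, 2543) (p = Mul(Add(4078, -2217), Pow(Add(-1855, -688), -1)) = Mul(1861, Pow(-2543, -1)) = Mul(1861, Rational(-1, 2543)) = Rational(-1861, 2543) ≈ -0.73181)
Mul(Mul(Mul(1, 3), -5), p) = Mul(Mul(Mul(1, 3), -5), Rational(-1861, 2543)) = Mul(Mul(3, -5), Rational(-1861, 2543)) = Mul(-15, Rational(-1861, 2543)) = Rational(27915, 2543)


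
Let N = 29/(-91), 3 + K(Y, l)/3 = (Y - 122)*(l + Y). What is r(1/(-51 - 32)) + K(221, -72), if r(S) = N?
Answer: 4026175/91 ≈ 44244.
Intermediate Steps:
K(Y, l) = -9 + 3*(-122 + Y)*(Y + l) (K(Y, l) = -9 + 3*((Y - 122)*(l + Y)) = -9 + 3*((-122 + Y)*(Y + l)) = -9 + 3*(-122 + Y)*(Y + l))
N = -29/91 (N = 29*(-1/91) = -29/91 ≈ -0.31868)
r(S) = -29/91
r(1/(-51 - 32)) + K(221, -72) = -29/91 + (-9 - 366*221 - 366*(-72) + 3*221**2 + 3*221*(-72)) = -29/91 + (-9 - 80886 + 26352 + 3*48841 - 47736) = -29/91 + (-9 - 80886 + 26352 + 146523 - 47736) = -29/91 + 44244 = 4026175/91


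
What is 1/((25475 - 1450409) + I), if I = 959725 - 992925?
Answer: -1/1458134 ≈ -6.8581e-7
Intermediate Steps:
I = -33200
1/((25475 - 1450409) + I) = 1/((25475 - 1450409) - 33200) = 1/(-1424934 - 33200) = 1/(-1458134) = -1/1458134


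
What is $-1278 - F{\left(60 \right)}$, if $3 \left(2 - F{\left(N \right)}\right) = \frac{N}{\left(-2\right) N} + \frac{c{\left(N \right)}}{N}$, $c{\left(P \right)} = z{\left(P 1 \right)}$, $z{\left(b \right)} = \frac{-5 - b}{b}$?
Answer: $- \frac{2765173}{2160} \approx -1280.2$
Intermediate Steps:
$z{\left(b \right)} = \frac{-5 - b}{b}$
$c{\left(P \right)} = \frac{-5 - P}{P}$ ($c{\left(P \right)} = \frac{-5 - P 1}{P 1} = \frac{-5 - P}{P}$)
$F{\left(N \right)} = \frac{13}{6} - \frac{-5 - N}{3 N^{2}}$ ($F{\left(N \right)} = 2 - \frac{\frac{N}{\left(-2\right) N} + \frac{\frac{1}{N} \left(-5 - N\right)}{N}}{3} = 2 - \frac{N \left(- \frac{1}{2 N}\right) + \frac{-5 - N}{N^{2}}}{3} = 2 - \frac{- \frac{1}{2} + \frac{-5 - N}{N^{2}}}{3} = 2 + \left(\frac{1}{6} - \frac{-5 - N}{3 N^{2}}\right) = \frac{13}{6} - \frac{-5 - N}{3 N^{2}}$)
$-1278 - F{\left(60 \right)} = -1278 - \frac{10 + 2 \cdot 60 + 13 \cdot 60^{2}}{6 \cdot 3600} = -1278 - \frac{1}{6} \cdot \frac{1}{3600} \left(10 + 120 + 13 \cdot 3600\right) = -1278 - \frac{1}{6} \cdot \frac{1}{3600} \left(10 + 120 + 46800\right) = -1278 - \frac{1}{6} \cdot \frac{1}{3600} \cdot 46930 = -1278 - \frac{4693}{2160} = - \frac{2765173}{2160}$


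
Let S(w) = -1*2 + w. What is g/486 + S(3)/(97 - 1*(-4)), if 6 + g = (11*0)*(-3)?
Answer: -20/8181 ≈ -0.0024447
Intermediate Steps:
S(w) = -2 + w
g = -6 (g = -6 + (11*0)*(-3) = -6 + 0*(-3) = -6 + 0 = -6)
g/486 + S(3)/(97 - 1*(-4)) = -6/486 + (-2 + 3)/(97 - 1*(-4)) = -6*1/486 + 1/(97 + 4) = -1/81 + 1/101 = -20/8181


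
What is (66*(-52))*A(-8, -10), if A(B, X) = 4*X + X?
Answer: 171600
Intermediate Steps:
A(B, X) = 5*X
(66*(-52))*A(-8, -10) = (66*(-52))*(5*(-10)) = -3432*(-50) = 171600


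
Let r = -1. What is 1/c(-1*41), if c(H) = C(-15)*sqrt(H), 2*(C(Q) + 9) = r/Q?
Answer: 30*I*sqrt(41)/11029 ≈ 0.017417*I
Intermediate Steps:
C(Q) = -9 - 1/(2*Q) (C(Q) = -9 + (-1/Q)/2 = -9 - 1/(2*Q))
c(H) = -269*sqrt(H)/30 (c(H) = (-9 - 1/2/(-15))*sqrt(H) = (-9 - 1/2*(-1/15))*sqrt(H) = (-9 + 1/30)*sqrt(H) = -269*sqrt(H)/30)
1/c(-1*41) = 1/(-269*I*sqrt(41)/30) = 30*I*sqrt(41)/11029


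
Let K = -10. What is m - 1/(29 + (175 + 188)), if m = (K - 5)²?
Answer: 88199/392 ≈ 225.00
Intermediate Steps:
m = 225 (m = (-10 - 5)² = (-15)² = 225)
m - 1/(29 + (175 + 188)) = 225 - 1/(29 + (175 + 188)) = 225 - 1/(29 + 363) = 225 - 1/392 = 88199/392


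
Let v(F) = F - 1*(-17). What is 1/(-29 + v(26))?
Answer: 1/14 ≈ 0.071429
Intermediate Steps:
v(F) = 17 + F (v(F) = F + 17 = 17 + F)
1/(-29 + v(26)) = 1/(-29 + (17 + 26)) = 1/(-29 + 43) = 1/14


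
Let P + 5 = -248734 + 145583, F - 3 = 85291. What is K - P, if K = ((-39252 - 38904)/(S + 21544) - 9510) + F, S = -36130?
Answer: 33462782/187 ≈ 1.7895e+5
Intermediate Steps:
F = 85294 (F = 3 + 85291 = 85294)
P = -103156 (P = -5 + (-248734 + 145583) = -5 - 103151 = -103156)
K = 14172610/187 (K = ((-39252 - 38904)/(-36130 + 21544) - 9510) + 85294 = (-78156/(-14586) - 9510) + 85294 = (-78156*(-1/14586) - 9510) + 85294 = (1002/187 - 9510) + 85294 = -1777368/187 + 85294 = 14172610/187 ≈ 75789.)
K - P = 14172610/187 - 1*(-103156) = 14172610/187 + 103156 = 33462782/187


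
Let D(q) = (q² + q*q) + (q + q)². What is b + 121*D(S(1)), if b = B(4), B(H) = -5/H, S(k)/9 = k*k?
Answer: 235219/4 ≈ 58805.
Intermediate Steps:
S(k) = 9*k² (S(k) = 9*(k*k) = 9*k²)
D(q) = 6*q² (D(q) = (q² + q²) + (2*q)² = 2*q² + 4*q² = 6*q²)
b = -5/4 ≈ -1.2500
b + 121*D(S(1)) = -5/4 + 121*(6*(9*1²)²) = -5/4 + 121*(6*(9*1)²) = -5/4 + 121*(6*9²) = -5/4 + 121*(6*81) = -5/4 + 121*486 = -5/4 + 58806 = 235219/4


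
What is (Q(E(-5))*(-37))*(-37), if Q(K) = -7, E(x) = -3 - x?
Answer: -9583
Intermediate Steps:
(Q(E(-5))*(-37))*(-37) = -7*(-37)*(-37) = 259*(-37) = -9583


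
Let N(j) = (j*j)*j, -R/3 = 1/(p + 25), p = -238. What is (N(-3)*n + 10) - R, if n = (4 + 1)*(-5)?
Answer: 48634/71 ≈ 684.99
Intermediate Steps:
n = -25 (n = 5*(-5) = -25)
R = 1/71 (R = -3/(-238 + 25) = -3/(-213) = -3*(-1/213) = 1/71 ≈ 0.014085)
N(j) = j³ (N(j) = j²*j = j³)
(N(-3)*n + 10) - R = ((-3)³*(-25) + 10) - 1*1/71 = (-27*(-25) + 10) - 1/71 = (675 + 10) - 1/71 = 685 - 1/71 = 48634/71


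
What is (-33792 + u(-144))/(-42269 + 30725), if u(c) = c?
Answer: 1414/481 ≈ 2.9397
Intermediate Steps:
(-33792 + u(-144))/(-42269 + 30725) = (-33792 - 144)/(-42269 + 30725) = -33936/(-11544) = -33936*(-1/11544) = 1414/481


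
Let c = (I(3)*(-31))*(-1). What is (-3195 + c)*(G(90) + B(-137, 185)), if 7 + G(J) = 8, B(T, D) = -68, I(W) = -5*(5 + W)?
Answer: 297145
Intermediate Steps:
I(W) = -25 - 5*W
G(J) = 1 (G(J) = -7 + 8 = 1)
c = -1240 (c = ((-25 - 5*3)*(-31))*(-1) = ((-25 - 15)*(-31))*(-1) = -40*(-31)*(-1) = 1240*(-1) = -1240)
(-3195 + c)*(G(90) + B(-137, 185)) = (-3195 - 1240)*(1 - 68) = -4435*(-67) = 297145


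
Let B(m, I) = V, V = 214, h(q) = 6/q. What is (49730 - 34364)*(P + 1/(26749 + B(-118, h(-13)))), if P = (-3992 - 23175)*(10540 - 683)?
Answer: -110946978653816136/26963 ≈ -4.1148e+12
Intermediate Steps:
P = -267785119 (P = -27167*9857 = -267785119)
B(m, I) = 214
(49730 - 34364)*(P + 1/(26749 + B(-118, h(-13)))) = (49730 - 34364)*(-267785119 + 1/(26749 + 214)) = 15366*(-267785119 + 1/26963) = 15366*(-7220290163596/26963) = -110946978653816136/26963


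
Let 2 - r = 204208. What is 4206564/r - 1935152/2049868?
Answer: -1127258822858/52324418101 ≈ -21.544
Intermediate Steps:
r = -204206 (r = 2 - 1*204208 = 2 - 204208 = -204206)
4206564/r - 1935152/2049868 = 4206564/(-204206) - 1935152/2049868 = 4206564*(-1/204206) - 1935152*1/2049868 = -2103282/102103 - 483788/512467 = -1127258822858/52324418101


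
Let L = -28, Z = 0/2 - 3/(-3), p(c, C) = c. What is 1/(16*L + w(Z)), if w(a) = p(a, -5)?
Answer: -1/447 ≈ -0.0022371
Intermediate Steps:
Z = 1 (Z = 0*(½) - 3*(-⅓) = 0 + 1 = 1)
w(a) = a
1/(16*L + w(Z)) = 1/(16*(-28) + 1) = 1/(-448 + 1) = 1/(-447) = -1/447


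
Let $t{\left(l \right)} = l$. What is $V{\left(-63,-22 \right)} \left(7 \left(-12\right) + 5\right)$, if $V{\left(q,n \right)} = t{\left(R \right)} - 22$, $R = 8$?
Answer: $1106$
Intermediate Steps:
$V{\left(q,n \right)} = -14$ ($V{\left(q,n \right)} = 8 - 22 = -14$)
$V{\left(-63,-22 \right)} \left(7 \left(-12\right) + 5\right) = - 14 \left(7 \left(-12\right) + 5\right) = - 14 \left(-84 + 5\right) = \left(-14\right) \left(-79\right) = 1106$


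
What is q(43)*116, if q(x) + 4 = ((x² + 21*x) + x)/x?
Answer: 7076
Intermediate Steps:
q(x) = -4 + (x² + 22*x)/x (q(x) = -4 + ((x² + 21*x) + x)/x = -4 + (x² + 22*x)/x)
q(43)*116 = (18 + 43)*116 = 61*116 = 7076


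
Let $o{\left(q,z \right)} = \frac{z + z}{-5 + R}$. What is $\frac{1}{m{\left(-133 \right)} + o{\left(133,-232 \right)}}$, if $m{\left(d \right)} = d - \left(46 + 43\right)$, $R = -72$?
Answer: $- \frac{77}{16630} \approx -0.0046302$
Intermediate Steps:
$m{\left(d \right)} = -89 + d$ ($m{\left(d \right)} = d - 89 = -89 + d$)
$o{\left(q,z \right)} = - \frac{2 z}{77}$ ($o{\left(q,z \right)} = \frac{z + z}{-5 - 72} = \frac{2 z}{-77} = 2 z \left(- \frac{1}{77}\right) = - \frac{2 z}{77}$)
$\frac{1}{m{\left(-133 \right)} + o{\left(133,-232 \right)}} = \frac{1}{\left(-89 - 133\right) - - \frac{464}{77}} = \frac{1}{-222 + \frac{464}{77}} = \frac{1}{- \frac{16630}{77}} = - \frac{77}{16630}$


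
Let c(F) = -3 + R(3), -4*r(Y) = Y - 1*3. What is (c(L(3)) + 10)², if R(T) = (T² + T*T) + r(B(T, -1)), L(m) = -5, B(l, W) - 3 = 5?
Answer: 9025/16 ≈ 564.06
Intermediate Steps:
B(l, W) = 8 (B(l, W) = 3 + 5 = 8)
r(Y) = ¾ - Y/4 (r(Y) = -(Y - 1*3)/4 = -(Y - 3)/4 = -(-3 + Y)/4 = ¾ - Y/4)
R(T) = -5/4 + 2*T² (R(T) = (T² + T*T) + (¾ - ¼*8) = (T² + T²) + (¾ - 2) = 2*T² - 5/4 = -5/4 + 2*T²)
c(F) = 55/4 (c(F) = -3 + (-5/4 + 2*3²) = -3 + (-5/4 + 2*9) = -3 + (-5/4 + 18) = -3 + 67/4 = 55/4)
(c(L(3)) + 10)² = (55/4 + 10)² = (95/4)² = 9025/16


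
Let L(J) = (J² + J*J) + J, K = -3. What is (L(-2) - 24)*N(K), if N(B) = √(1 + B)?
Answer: -18*I*√2 ≈ -25.456*I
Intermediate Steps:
L(J) = J + 2*J² (L(J) = (J² + J²) + J = 2*J² + J = J + 2*J²)
(L(-2) - 24)*N(K) = (-2*(1 + 2*(-2)) - 24)*√(1 - 3) = (-2*(1 - 4) - 24)*√(-2) = (-2*(-3) - 24)*(I*√2) = (6 - 24)*(I*√2) = -18*I*√2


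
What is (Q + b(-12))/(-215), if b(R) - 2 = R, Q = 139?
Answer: -⅗ ≈ -0.60000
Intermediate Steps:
b(R) = 2 + R
(Q + b(-12))/(-215) = (139 + (2 - 12))/(-215) = (139 - 10)*(-1/215) = 129*(-1/215) = -⅗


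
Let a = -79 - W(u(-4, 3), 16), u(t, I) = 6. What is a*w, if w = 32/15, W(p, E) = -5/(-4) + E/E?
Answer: -520/3 ≈ -173.33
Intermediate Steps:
W(p, E) = 9/4 (W(p, E) = -5*(-¼) + 1 = 5/4 + 1 = 9/4)
w = 32/15 (w = 32*(1/15) = 32/15 ≈ 2.1333)
a = -325/4 (a = -79 - 1*9/4 = -79 - 9/4 = -325/4 ≈ -81.250)
a*w = -325/4*32/15 = -520/3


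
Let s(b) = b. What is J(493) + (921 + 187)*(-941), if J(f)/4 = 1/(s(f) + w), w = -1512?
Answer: -1062437936/1019 ≈ -1.0426e+6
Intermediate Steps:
J(f) = 4/(-1512 + f) (J(f) = 4/(f - 1512) = 4/(-1512 + f))
J(493) + (921 + 187)*(-941) = 4/(-1512 + 493) + (921 + 187)*(-941) = 4/(-1019) + 1108*(-941) = 4*(-1/1019) - 1042628 = -4/1019 - 1042628 = -1062437936/1019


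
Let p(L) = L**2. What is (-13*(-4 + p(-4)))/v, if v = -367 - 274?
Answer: 156/641 ≈ 0.24337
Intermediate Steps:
v = -641
(-13*(-4 + p(-4)))/v = -13*(-4 + (-4)**2)/(-641) = -13*(-4 + 16)*(-1/641) = -13*12*(-1/641) = -156*(-1/641) = 156/641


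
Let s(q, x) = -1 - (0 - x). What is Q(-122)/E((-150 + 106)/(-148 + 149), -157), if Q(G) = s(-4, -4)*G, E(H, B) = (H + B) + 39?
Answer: -305/81 ≈ -3.7654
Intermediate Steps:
s(q, x) = -1 + x (s(q, x) = -1 - (-1)*x = -1 + x)
E(H, B) = 39 + B + H (E(H, B) = (B + H) + 39 = 39 + B + H)
Q(G) = -5*G (Q(G) = (-1 - 4)*G = -5*G)
Q(-122)/E((-150 + 106)/(-148 + 149), -157) = (-5*(-122))/(39 - 157 + (-150 + 106)/(-148 + 149)) = 610/(39 - 157 - 44/1) = 610/(39 - 157 - 44*1) = 610/(39 - 157 - 44) = 610/(-162) = 610*(-1/162) = -305/81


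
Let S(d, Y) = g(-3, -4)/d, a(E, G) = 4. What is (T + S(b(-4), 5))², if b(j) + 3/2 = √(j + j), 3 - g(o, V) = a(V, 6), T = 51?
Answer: (-59207*I + 63240*√2)/(-23*I + 24*√2) ≈ 2615.9 + 28.227*I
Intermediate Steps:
g(o, V) = -1 (g(o, V) = 3 - 1*4 = 3 - 4 = -1)
b(j) = -3/2 + √2*√j (b(j) = -3/2 + √(j + j) = -3/2 + √(2*j) = -3/2 + √2*√j)
S(d, Y) = -1/d
(T + S(b(-4), 5))² = (51 - 1/(-3/2 + √2*√(-4)))² = (51 - 1/(-3/2 + √2*(2*I)))² = (51 - 1/(-3/2 + 2*I*√2))²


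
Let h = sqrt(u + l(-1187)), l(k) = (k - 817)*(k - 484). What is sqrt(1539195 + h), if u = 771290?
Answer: sqrt(1539195 + sqrt(4119974)) ≈ 1241.5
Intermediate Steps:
l(k) = (-817 + k)*(-484 + k)
h = sqrt(4119974) (h = sqrt(771290 + (395428 + (-1187)**2 - 1301*(-1187))) = sqrt(771290 + (395428 + 1408969 + 1544287)) = sqrt(771290 + 3348684) = sqrt(4119974) ≈ 2029.8)
sqrt(1539195 + h) = sqrt(1539195 + sqrt(4119974))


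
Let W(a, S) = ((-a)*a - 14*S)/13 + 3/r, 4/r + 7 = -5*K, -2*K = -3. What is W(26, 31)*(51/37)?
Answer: -510561/3848 ≈ -132.68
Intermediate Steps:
K = 3/2 (K = -½*(-3) = 3/2 ≈ 1.5000)
r = -8/29 (r = 4/(-7 - 5*3/2) = 4/(-7 - 15/2) = 4/(-29/2) = 4*(-2/29) = -8/29 ≈ -0.27586)
W(a, S) = -87/8 - 14*S/13 - a²/13 (W(a, S) = ((-a)*a - 14*S)/13 + 3/(-8/29) = (-a² - 14*S)*(1/13) + 3*(-29/8) = (-14*S/13 - a²/13) - 87/8 = -87/8 - 14*S/13 - a²/13)
W(26, 31)*(51/37) = (-87/8 - 14/13*31 - 1/13*26²)*(51/37) = (-87/8 - 434/13 - 1/13*676)*(51*(1/37)) = (-87/8 - 434/13 - 52)*(51/37) = -10011/104*51/37 = -510561/3848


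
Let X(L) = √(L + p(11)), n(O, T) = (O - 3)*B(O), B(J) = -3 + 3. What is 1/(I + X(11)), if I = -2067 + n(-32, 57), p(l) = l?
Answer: -2067/4272467 - √22/4272467 ≈ -0.00048489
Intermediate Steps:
B(J) = 0
n(O, T) = 0 (n(O, T) = (O - 3)*0 = (-3 + O)*0 = 0)
X(L) = √(11 + L) (X(L) = √(L + 11) = √(11 + L))
I = -2067 (I = -2067 + 0 = -2067)
1/(I + X(11)) = 1/(-2067 + √(11 + 11)) = 1/(-2067 + √22)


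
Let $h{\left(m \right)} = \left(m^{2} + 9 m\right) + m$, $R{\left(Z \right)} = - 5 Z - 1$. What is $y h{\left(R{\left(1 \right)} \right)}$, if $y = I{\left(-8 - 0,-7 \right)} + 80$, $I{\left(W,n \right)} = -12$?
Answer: $-1632$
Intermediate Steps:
$R{\left(Z \right)} = -1 - 5 Z$
$y = 68$ ($y = -12 + 80 = 68$)
$h{\left(m \right)} = m^{2} + 10 m$
$y h{\left(R{\left(1 \right)} \right)} = 68 \left(-1 - 5\right) \left(10 - 6\right) = 68 \left(- 6 \left(10 - 6\right)\right) = 68 \left(\left(-6\right) 4\right) = 68 \left(-24\right) = -1632$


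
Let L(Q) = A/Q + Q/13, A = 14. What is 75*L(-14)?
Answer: -2025/13 ≈ -155.77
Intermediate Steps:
L(Q) = 14/Q + Q/13
75*L(-14) = 75*(14/(-14) + (1/13)*(-14)) = 75*(14*(-1/14) - 14/13) = 75*(-1 - 14/13) = 75*(-27/13) = -2025/13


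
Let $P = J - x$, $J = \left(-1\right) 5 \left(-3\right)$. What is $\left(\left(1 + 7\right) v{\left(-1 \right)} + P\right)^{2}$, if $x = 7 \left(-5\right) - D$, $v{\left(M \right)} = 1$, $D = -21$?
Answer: $1369$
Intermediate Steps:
$J = 15$ ($J = \left(-5\right) \left(-3\right) = 15$)
$x = -14$ ($x = 7 \left(-5\right) - -21 = -35 + 21 = -14$)
$P = 29$ ($P = 15 - -14 = 15 + 14 = 29$)
$\left(\left(1 + 7\right) v{\left(-1 \right)} + P\right)^{2} = \left(\left(1 + 7\right) 1 + 29\right)^{2} = \left(8 \cdot 1 + 29\right)^{2} = \left(8 + 29\right)^{2} = 37^{2} = 1369$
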